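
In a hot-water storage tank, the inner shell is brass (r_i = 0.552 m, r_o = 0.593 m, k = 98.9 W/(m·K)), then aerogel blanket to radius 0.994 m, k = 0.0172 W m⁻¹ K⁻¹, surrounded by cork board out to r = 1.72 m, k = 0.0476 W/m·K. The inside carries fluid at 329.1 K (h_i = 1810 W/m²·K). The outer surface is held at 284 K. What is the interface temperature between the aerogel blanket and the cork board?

Series thermal resistances, inner to outer:
  R_conv,in = 1/(4πr²h) = 1/(4π·0.552²·1810) = 1.443×10^-4 K/W
  R_brass = (1/0.552 − 1/0.593)/(4πk) = 0.1253/(4π·98.9) = 1.008×10^-4 K/W
  R_aerogel blanket = (1/0.593 − 1/0.994)/(4πk) = 0.6803/(4π·0.0172) = 3.147 K/W
  R_cork board = (1/0.994 − 1/1.72)/(4πk) = 0.4246/(4π·0.0476) = 0.7099 K/W
ΣR = 1.443×10^-4 + 1.008×10^-4 + 3.147 + 0.7099 = 3.857 K/W
Q = ΔT/ΣR = (329.1 K − 284 K)/3.857 = 11.69 W
From the inner boundary to the aerogel blanket/cork board interface, ΣR_partial = 3.147 K/W.
T_interface = T_in − Q·ΣR_partial = 329.1 K − (11.69)(3.147) = 292.3 K

T = 292.3 K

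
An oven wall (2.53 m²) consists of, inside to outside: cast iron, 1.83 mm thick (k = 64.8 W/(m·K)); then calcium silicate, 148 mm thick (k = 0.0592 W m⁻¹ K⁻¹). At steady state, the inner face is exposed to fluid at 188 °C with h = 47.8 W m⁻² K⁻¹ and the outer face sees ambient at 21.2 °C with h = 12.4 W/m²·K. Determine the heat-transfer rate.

Treat each layer as a resistance in series:
  R_conv,in = 1/(hA) = 1/(47.8·2.53) = 0.008269 K/W
  R_cast iron = L/(kA) = 0.00183/(64.8·2.53) = 1.116×10^-5 K/W
  R_calcium silicate = L/(kA) = 0.148/(0.0592·2.53) = 0.9881 K/W
  R_conv,out = 1/(hA) = 1/(12.4·2.53) = 0.03188 K/W
ΣR = 0.008269 + 1.116×10^-5 + 0.9881 + 0.03188 = 1.028 K/W
Q = ΔT/ΣR = (188 °C − 21.2 °C)/1.028 = 162 W

Q = 162 W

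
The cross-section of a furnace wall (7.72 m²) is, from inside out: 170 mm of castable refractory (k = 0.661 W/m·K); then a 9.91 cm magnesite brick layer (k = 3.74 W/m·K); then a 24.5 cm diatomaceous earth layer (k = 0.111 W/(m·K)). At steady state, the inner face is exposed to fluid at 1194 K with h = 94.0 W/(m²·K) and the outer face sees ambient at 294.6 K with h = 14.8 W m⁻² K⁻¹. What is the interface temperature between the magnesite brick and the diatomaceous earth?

Series thermal resistances, inner to outer:
  R_conv,in = 1/(hA) = 1/(94.0·7.72) = 0.001378 K/W
  R_castable refractory = L/(kA) = 0.170/(0.661·7.72) = 0.03331 K/W
  R_magnesite brick = L/(kA) = 0.0991/(3.74·7.72) = 0.003432 K/W
  R_diatomaceous earth = L/(kA) = 0.245/(0.111·7.72) = 0.2859 K/W
  R_conv,out = 1/(hA) = 1/(14.8·7.72) = 0.008752 K/W
ΣR = 0.001378 + 0.03331 + 0.003432 + 0.2859 + 0.008752 = 0.3328 K/W
Q = ΔT/ΣR = (1194 K − 294.6 K)/0.3328 = 2703 W
From the inner boundary to the magnesite brick/diatomaceous earth interface, ΣR_partial = 0.03812 K/W.
T_interface = T_in − Q·ΣR_partial = 1194 K − (2703)(0.03812) = 1091 K

T = 1091 K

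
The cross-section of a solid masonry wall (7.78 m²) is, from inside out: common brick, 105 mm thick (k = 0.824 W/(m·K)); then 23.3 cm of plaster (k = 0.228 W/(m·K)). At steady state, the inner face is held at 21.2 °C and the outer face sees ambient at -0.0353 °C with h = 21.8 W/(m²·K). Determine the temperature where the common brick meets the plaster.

Treat each layer as a resistance in series:
  R_common brick = L/(kA) = 0.105/(0.824·7.78) = 0.01638 K/W
  R_plaster = L/(kA) = 0.233/(0.228·7.78) = 0.1314 K/W
  R_conv,out = 1/(hA) = 1/(21.8·7.78) = 0.005896 K/W
ΣR = 0.01638 + 0.1314 + 0.005896 = 0.1537 K/W
Q = ΔT/ΣR = (21.2 °C − -0.0353 °C)/0.1537 = 138.2 W
From the inner boundary to the common brick/plaster interface, ΣR_partial = 0.01638 K/W.
T_interface = T_in − Q·ΣR_partial = 21.2 °C − (138.2)(0.01638) = 18.9 °C

T = 18.9 °C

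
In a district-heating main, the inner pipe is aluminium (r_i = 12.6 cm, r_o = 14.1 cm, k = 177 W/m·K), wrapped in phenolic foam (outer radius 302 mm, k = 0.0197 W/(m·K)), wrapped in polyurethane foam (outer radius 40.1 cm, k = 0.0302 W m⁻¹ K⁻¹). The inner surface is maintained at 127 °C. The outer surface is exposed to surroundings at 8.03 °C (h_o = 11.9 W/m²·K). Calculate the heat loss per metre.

Q' = 15.5 W/m

Treat each layer as a resistance in series:
  R'_aluminium = ln(0.141/0.126)/(2πk) = 0.1125/(2π·177) = 1.011×10^-4 m·K/W
  R'_phenolic foam = ln(0.302/0.141)/(2πk) = 0.7617/(2π·0.0197) = 6.153 m·K/W
  R'_polyurethane foam = ln(0.401/0.302)/(2πk) = 0.2835/(2π·0.0302) = 1.494 m·K/W
  R'_conv,out = 1/(2πr h) = 1/(2π·0.401·11.9) = 0.03335 m·K/W
ΣR = 1.011×10^-4 + 6.153 + 1.494 + 0.03335 = 7.680 m·K/W
Q' = ΔT/ΣR = (127 °C − 8.03 °C)/7.680 = 15.5 W/m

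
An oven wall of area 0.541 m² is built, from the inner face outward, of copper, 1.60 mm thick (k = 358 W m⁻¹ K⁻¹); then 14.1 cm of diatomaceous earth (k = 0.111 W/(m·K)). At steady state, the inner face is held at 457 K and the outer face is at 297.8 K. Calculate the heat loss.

Treat each layer as a resistance in series:
  R_copper = L/(kA) = 0.00160/(358·0.541) = 8.261×10^-6 K/W
  R_diatomaceous earth = L/(kA) = 0.141/(0.111·0.541) = 2.348 K/W
ΣR = 8.261×10^-6 + 2.348 = 2.348 K/W
Q = ΔT/ΣR = (457 K − 297.8 K)/2.348 = 67.8 W

Q = 67.8 W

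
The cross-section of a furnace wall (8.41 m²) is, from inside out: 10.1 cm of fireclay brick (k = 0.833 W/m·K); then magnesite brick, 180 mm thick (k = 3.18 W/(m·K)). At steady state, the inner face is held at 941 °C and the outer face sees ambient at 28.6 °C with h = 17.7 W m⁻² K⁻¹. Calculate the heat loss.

Treat each layer as a resistance in series:
  R_fireclay brick = L/(kA) = 0.101/(0.833·8.41) = 0.01442 K/W
  R_magnesite brick = L/(kA) = 0.180/(3.18·8.41) = 0.006731 K/W
  R_conv,out = 1/(hA) = 1/(17.7·8.41) = 0.006718 K/W
ΣR = 0.01442 + 0.006731 + 0.006718 = 0.02787 K/W
Q = ΔT/ΣR = (941 °C − 28.6 °C)/0.02787 = 32700 W

Q = 32.7 kW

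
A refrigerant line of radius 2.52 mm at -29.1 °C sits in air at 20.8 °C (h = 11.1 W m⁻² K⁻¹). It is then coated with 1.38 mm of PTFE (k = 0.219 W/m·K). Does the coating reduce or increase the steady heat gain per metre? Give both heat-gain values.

increases: 8.77 → 12.5 W/m

Critical radius for a cylinder: r_cr = k/h = 0.0197 m = 1.97 cm.
Outer radius after coating: r₂ = 0.00252 + 0.00138 = 0.00390 m.
Since r₁ < r_cr and r₂ ≤ r_cr, the coating moves toward the maximum at r_cr — heat gain rises.
Bare: R = 1/(2πr₁h) = 5.690 m·K/W; Q = 49.9/5.690 = 8.77 W/m.
Coated: R = R_cond + R_conv = 3.994 m·K/W; Q = 49.9/3.994 = 12.5 W/m.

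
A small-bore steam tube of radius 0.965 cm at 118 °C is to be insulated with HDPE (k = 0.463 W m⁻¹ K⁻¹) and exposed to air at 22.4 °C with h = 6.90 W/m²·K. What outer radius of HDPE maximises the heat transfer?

For a cylinder, r_cr = k_ins/h = 0.463/6.90 = 0.0671 m = 6.71 cm

r_cr = 6.71 cm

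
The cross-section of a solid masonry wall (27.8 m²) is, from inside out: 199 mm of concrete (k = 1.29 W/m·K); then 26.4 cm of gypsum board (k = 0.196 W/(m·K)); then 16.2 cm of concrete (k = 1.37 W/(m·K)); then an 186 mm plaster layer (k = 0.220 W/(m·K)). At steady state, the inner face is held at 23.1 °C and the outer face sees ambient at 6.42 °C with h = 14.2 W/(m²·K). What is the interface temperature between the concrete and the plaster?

T = 12.4 °C

Treat each layer as a resistance in series:
  R_concrete = L/(kA) = 0.199/(1.29·27.8) = 0.005549 K/W
  R_gypsum board = L/(kA) = 0.264/(0.196·27.8) = 0.04845 K/W
  R_concrete = L/(kA) = 0.162/(1.37·27.8) = 0.004254 K/W
  R_plaster = L/(kA) = 0.186/(0.220·27.8) = 0.03041 K/W
  R_conv,out = 1/(hA) = 1/(14.2·27.8) = 0.002533 K/W
ΣR = 0.005549 + 0.04845 + 0.004254 + 0.03041 + 0.002533 = 0.09120 K/W
Q = ΔT/ΣR = (23.1 °C − 6.42 °C)/0.09120 = 182.9 W
From the inner boundary to the concrete/plaster interface, ΣR_partial = 0.05825 K/W.
T_interface = T_in − Q·ΣR_partial = 23.1 °C − (182.9)(0.05825) = 12.4 °C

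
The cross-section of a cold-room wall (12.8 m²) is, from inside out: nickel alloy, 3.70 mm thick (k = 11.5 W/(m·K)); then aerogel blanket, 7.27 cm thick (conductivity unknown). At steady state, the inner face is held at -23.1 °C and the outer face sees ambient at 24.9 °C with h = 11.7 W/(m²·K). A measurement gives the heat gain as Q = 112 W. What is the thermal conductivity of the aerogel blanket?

ΣR = ΔT/Q = |-23.1 − 24.9|/112 = 0.4286 K/W
Known resistances:
  R_nickel alloy = L/(kA) = 0.00370/(11.5·12.8) = 2.514×10^-5 K/W
  R_conv,out = 1/(hA) = 1/(11.7·12.8) = 0.006677 K/W
R_aerogel blanket = ΣR − ΣR_known = 0.4286 − 0.006702 = 0.4219 K/W
L/(kA) = 0.4219 ⇒ k = 0.0727/(0.4219·12.8) = 0.0135 W/m·K

k = 0.0135 W/m·K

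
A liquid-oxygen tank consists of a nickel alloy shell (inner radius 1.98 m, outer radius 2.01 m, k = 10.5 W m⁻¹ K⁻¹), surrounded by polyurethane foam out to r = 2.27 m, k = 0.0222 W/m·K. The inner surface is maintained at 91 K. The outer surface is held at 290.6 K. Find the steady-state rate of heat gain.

Treat each layer as a resistance in series:
  R_nickel alloy = (1/1.98 − 1/2.01)/(4πk) = 0.007538/(4π·10.5) = 5.713×10^-5 K/W
  R_polyurethane foam = (1/2.01 − 1/2.27)/(4πk) = 0.05698/(4π·0.0222) = 0.2043 K/W
ΣR = 5.713×10^-5 + 0.2043 = 0.2044 K/W
Q = ΔT/ΣR = (91 K − 290.6 K)/0.2044 = -977 W
(Negative Q ⇒ heat flows inward; heat gain = 977 W.)

Q = 977 W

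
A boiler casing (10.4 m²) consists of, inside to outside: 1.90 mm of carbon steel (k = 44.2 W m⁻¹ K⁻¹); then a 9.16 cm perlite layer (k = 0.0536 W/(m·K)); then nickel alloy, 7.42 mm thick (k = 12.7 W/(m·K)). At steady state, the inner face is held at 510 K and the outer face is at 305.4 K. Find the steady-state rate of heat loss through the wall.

Series thermal resistances, inner to outer:
  R_carbon steel = L/(kA) = 0.00190/(44.2·10.4) = 4.133×10^-6 K/W
  R_perlite = L/(kA) = 0.0916/(0.0536·10.4) = 0.1643 K/W
  R_nickel alloy = L/(kA) = 0.00742/(12.7·10.4) = 5.618×10^-5 K/W
ΣR = 4.133×10^-6 + 0.1643 + 5.618×10^-5 = 0.1644 K/W
Q = ΔT/ΣR = (510 K − 305.4 K)/0.1644 = 1240 W

Q = 1240 W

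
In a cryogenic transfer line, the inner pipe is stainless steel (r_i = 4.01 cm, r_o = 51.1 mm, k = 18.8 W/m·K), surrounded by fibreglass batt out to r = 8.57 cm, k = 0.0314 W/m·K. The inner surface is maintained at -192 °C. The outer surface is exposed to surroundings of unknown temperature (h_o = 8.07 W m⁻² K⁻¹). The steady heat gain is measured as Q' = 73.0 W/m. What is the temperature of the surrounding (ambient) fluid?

T_out = 16.3 °C

Series resistances:
  R'_stainless steel = ln(0.0511/0.0401)/(2πk) = 0.2424/(2π·18.8) = 0.002052 m·K/W
  R'_fibreglass batt = ln(0.0857/0.0511)/(2πk) = 0.5171/(2π·0.0314) = 2.621 m·K/W
  R'_conv,out = 1/(2πr h) = 1/(2π·0.0857·8.07) = 0.2301 m·K/W
ΣR = 2.853 m·K/W
ΔT = Q'·ΣR = 73.0 × 2.853 = 208.3 K
Heat flows inward, so T_out = T_in + ΔT = -192 + 208.3 = 16.3 °C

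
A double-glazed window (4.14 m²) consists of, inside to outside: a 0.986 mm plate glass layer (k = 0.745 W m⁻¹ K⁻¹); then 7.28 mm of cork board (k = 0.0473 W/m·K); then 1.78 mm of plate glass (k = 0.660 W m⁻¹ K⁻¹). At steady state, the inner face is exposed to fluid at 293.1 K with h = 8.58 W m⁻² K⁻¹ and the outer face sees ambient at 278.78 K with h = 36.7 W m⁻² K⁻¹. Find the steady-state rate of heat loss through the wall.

Series thermal resistances, inner to outer:
  R_conv,in = 1/(hA) = 1/(8.58·4.14) = 0.02815 K/W
  R_plate glass = L/(kA) = 9.86×10^-4/(0.745·4.14) = 3.197×10^-4 K/W
  R_cork board = L/(kA) = 0.00728/(0.0473·4.14) = 0.03718 K/W
  R_plate glass = L/(kA) = 0.00178/(0.660·4.14) = 6.514×10^-4 K/W
  R_conv,out = 1/(hA) = 1/(36.7·4.14) = 0.006582 K/W
ΣR = 0.02815 + 3.197×10^-4 + 0.03718 + 6.514×10^-4 + 0.006582 = 0.07288 K/W
Q = ΔT/ΣR = (293.1 K − 278.78 K)/0.07288 = 196 W

Q = 196 W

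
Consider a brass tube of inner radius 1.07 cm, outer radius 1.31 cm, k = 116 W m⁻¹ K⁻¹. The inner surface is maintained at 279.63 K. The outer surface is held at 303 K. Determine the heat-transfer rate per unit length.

Q' = 2πk·ΔT/ln(r₂/r₁) = 2π × 116 × 23.37 / ln(0.0131/0.0107) = 84200 W/m

Q' = 84.2 kW/m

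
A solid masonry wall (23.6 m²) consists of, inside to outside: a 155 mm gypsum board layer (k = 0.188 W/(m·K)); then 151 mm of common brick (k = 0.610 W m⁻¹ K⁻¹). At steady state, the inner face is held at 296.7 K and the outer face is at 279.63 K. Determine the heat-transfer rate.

Treat each layer as a resistance in series:
  R_gypsum board = L/(kA) = 0.155/(0.188·23.6) = 0.03494 K/W
  R_common brick = L/(kA) = 0.151/(0.610·23.6) = 0.01049 K/W
ΣR = 0.03494 + 0.01049 = 0.04543 K/W
Q = ΔT/ΣR = (296.7 K − 279.63 K)/0.04543 = 376 W

Q = 376 W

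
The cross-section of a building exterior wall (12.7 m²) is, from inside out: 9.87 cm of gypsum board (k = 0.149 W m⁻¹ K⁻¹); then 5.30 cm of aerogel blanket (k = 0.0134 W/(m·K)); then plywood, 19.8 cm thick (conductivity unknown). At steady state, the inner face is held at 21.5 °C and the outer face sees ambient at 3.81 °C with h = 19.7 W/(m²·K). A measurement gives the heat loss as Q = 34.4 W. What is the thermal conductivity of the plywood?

k = 0.106 W/m·K

ΣR = ΔT/Q = |21.5 − 3.81|/34.4 = 0.5142 K/W
Known resistances:
  R_gypsum board = L/(kA) = 0.0987/(0.149·12.7) = 0.05216 K/W
  R_aerogel blanket = L/(kA) = 0.0530/(0.0134·12.7) = 0.3114 K/W
  R_conv,out = 1/(hA) = 1/(19.7·12.7) = 0.003997 K/W
R_plywood = ΣR − ΣR_known = 0.5142 − 0.3676 = 0.1466 K/W
L/(kA) = 0.1466 ⇒ k = 0.198/(0.1466·12.7) = 0.106 W/m·K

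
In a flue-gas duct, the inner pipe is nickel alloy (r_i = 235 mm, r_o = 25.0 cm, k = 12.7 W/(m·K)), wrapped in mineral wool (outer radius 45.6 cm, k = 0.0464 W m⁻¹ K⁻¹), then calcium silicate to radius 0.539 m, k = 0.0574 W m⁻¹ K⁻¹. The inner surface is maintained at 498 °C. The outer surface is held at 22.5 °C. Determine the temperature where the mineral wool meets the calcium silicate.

T = 110 °C

Resistance network (inner→outer):
  R'_nickel alloy = ln(0.250/0.235)/(2πk) = 0.06188/(2π·12.7) = 7.754×10^-4 m·K/W
  R'_mineral wool = ln(0.456/0.250)/(2πk) = 0.6010/(2π·0.0464) = 2.062 m·K/W
  R'_calcium silicate = ln(0.539/0.456)/(2πk) = 0.1672/(2π·0.0574) = 0.4637 m·K/W
ΣR = 7.754×10^-4 + 2.062 + 0.4637 = 2.526 m·K/W
Q' = ΔT/ΣR = (498 °C − 22.5 °C)/2.526 = 188.2 W/m
From the inner boundary to the mineral wool/calcium silicate interface, ΣR_partial = 2.063 m·K/W.
T_interface = T_in − Q'·ΣR_partial = 498 °C − (188.2)(2.063) = 110 °C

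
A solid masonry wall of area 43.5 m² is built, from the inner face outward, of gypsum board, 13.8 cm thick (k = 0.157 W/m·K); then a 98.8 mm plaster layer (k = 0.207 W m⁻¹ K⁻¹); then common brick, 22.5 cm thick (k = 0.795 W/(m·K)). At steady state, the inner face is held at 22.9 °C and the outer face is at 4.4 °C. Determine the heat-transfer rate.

Q = 491 W

Series thermal resistances, inner to outer:
  R_gypsum board = L/(kA) = 0.138/(0.157·43.5) = 0.02021 K/W
  R_plaster = L/(kA) = 0.0988/(0.207·43.5) = 0.01097 K/W
  R_common brick = L/(kA) = 0.225/(0.795·43.5) = 0.006506 K/W
ΣR = 0.02021 + 0.01097 + 0.006506 = 0.03769 K/W
Q = ΔT/ΣR = (22.9 °C − 4.4 °C)/0.03769 = 491 W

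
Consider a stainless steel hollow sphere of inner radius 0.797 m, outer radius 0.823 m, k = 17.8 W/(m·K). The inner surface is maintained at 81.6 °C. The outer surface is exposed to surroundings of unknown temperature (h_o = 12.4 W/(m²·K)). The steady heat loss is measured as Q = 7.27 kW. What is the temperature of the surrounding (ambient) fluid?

Sum the resistances:
  R_stainless steel = (1/0.797 − 1/0.823)/(4πk) = 0.03964/(4π·17.8) = 1.772×10^-4 K/W
  R_conv,out = 1/(4πr²h) = 1/(4π·0.823²·12.4) = 0.009475 K/W
ΣR = 0.009652 K/W
ΔT = Q·ΣR = 7270 × 0.009652 = 70.17 K
Heat flows outward, so T_out = T_in − ΔT = 81.6 − 70.17 = 11.4 °C

T_out = 11.4 °C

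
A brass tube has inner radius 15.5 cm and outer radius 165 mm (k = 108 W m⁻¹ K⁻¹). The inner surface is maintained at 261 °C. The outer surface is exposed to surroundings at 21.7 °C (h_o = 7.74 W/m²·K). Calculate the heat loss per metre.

Series thermal resistances, inner to outer:
  R'_brass = ln(0.165/0.155)/(2πk) = 0.06252/(2π·108) = 9.213×10^-5 m·K/W
  R'_conv,out = 1/(2πr h) = 1/(2π·0.165·7.74) = 0.1246 m·K/W
ΣR = 9.213×10^-5 + 0.1246 = 0.1247 m·K/W
Q' = ΔT/ΣR = (261 °C − 21.7 °C)/0.1247 = 1920 W/m

Q' = 1920 W/m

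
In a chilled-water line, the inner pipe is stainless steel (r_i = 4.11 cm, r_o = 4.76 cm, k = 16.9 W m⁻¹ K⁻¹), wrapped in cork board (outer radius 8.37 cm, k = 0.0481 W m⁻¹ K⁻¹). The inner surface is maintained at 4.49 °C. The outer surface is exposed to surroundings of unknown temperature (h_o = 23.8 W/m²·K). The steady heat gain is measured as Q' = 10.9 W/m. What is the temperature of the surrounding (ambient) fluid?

T_out = 25.7 °C

Sum the resistances:
  R'_stainless steel = ln(0.0476/0.0411)/(2πk) = 0.1468/(2π·16.9) = 0.001383 m·K/W
  R'_cork board = ln(0.0837/0.0476)/(2πk) = 0.5644/(2π·0.0481) = 1.868 m·K/W
  R'_conv,out = 1/(2πr h) = 1/(2π·0.0837·23.8) = 0.07989 m·K/W
ΣR = 1.949 m·K/W
ΔT = Q'·ΣR = 10.9 × 1.949 = 21.24 K
Heat flows inward, so T_out = T_in + ΔT = 4.49 + 21.24 = 25.7 °C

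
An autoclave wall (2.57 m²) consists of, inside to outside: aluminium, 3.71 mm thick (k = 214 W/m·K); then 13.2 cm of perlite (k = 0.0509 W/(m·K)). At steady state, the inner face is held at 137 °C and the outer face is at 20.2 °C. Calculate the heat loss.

Q = 116 W

Resistance network (inner→outer):
  R_aluminium = L/(kA) = 0.00371/(214·2.57) = 6.746×10^-6 K/W
  R_perlite = L/(kA) = 0.132/(0.0509·2.57) = 1.009 K/W
ΣR = 6.746×10^-6 + 1.009 = 1.009 K/W
Q = ΔT/ΣR = (137 °C − 20.2 °C)/1.009 = 116 W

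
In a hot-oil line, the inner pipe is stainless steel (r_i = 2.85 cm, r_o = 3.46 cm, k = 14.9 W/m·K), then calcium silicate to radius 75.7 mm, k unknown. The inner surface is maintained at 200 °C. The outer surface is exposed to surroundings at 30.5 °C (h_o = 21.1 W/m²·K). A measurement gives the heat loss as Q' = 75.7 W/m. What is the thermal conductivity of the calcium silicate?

ΣR = ΔT/Q' = |200 − 30.5|/75.7 = 2.239 m·K/W
Known resistances:
  R'_stainless steel = ln(0.0346/0.0285)/(2πk) = 0.1939/(2π·14.9) = 0.002072 m·K/W
  R'_conv,out = 1/(2πr h) = 1/(2π·0.0757·21.1) = 0.09964 m·K/W
R_calcium silicate = ΣR − ΣR_known = 2.239 − 0.1017 = 2.137 m·K/W
ln(r₂/r₁)/(2πk) = 2.137 ⇒ k = 0.7829/(2π·2.137) = 0.0583 W/m·K

k = 0.0583 W/m·K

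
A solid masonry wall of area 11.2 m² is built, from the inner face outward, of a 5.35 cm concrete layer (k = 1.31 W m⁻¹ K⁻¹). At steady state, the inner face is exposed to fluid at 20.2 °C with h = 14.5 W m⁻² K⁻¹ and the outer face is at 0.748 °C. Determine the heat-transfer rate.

Q = 1980 W

Treat each layer as a resistance in series:
  R_conv,in = 1/(hA) = 1/(14.5·11.2) = 0.006158 K/W
  R_concrete = L/(kA) = 0.0535/(1.31·11.2) = 0.003646 K/W
ΣR = 0.006158 + 0.003646 = 0.009804 K/W
Q = ΔT/ΣR = (20.2 °C − 0.748 °C)/0.009804 = 1980 W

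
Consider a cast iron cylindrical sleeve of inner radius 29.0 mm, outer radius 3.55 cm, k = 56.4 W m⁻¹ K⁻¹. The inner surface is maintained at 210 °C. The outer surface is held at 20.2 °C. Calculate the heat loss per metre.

Q' = 2πk·ΔT/ln(r₂/r₁) = 2π × 56.4 × 189.8 / ln(0.0355/0.0290) = 3.33×10^5 W/m

Q' = 333 kW/m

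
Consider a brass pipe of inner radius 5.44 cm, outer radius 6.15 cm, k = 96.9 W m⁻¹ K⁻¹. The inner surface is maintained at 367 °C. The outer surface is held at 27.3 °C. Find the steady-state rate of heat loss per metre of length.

Q' = 1.69×10^6 W/m

Q' = 2πk·ΔT/ln(r₂/r₁) = 2π × 96.9 × 339.7 / ln(0.0615/0.0544) = 1.69×10^6 W/m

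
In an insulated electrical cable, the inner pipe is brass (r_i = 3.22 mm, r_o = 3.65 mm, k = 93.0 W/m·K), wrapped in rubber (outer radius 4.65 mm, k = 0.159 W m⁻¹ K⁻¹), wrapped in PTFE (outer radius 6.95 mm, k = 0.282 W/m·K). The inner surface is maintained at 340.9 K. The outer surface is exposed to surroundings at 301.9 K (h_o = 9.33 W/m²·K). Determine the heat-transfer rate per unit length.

Series thermal resistances, inner to outer:
  R'_brass = ln(0.00365/0.00322)/(2πk) = 0.1253/(2π·93.0) = 2.145×10^-4 m·K/W
  R'_rubber = ln(0.00465/0.00365)/(2πk) = 0.2421/(2π·0.159) = 0.2424 m·K/W
  R'_PTFE = ln(0.00695/0.00465)/(2πk) = 0.4019/(2π·0.282) = 0.2268 m·K/W
  R'_conv,out = 1/(2πr h) = 1/(2π·0.00695·9.33) = 2.454 m·K/W
ΣR = 2.145×10^-4 + 0.2424 + 0.2268 + 2.454 = 2.923 m·K/W
Q' = ΔT/ΣR = (340.9 K − 301.9 K)/2.923 = 13.3 W/m

Q' = 13.3 W/m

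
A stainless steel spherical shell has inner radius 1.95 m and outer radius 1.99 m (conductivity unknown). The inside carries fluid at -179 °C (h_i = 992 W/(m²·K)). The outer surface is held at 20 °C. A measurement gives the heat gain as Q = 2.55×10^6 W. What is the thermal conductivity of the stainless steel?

ΣR = ΔT/Q = |-179 − 20|/2.55×10^6 = 7.804×10^-5 K/W
Known resistances:
  R_conv,in = 1/(4πr²h) = 1/(4π·1.95²·992) = 2.110×10^-5 K/W
R_stainless steel = ΣR − ΣR_known = 7.804×10^-5 − 2.110×10^-5 = 5.694×10^-5 K/W
(1/r₁−1/r₂)/(4πk) = 5.694×10^-5 ⇒ k = 0.01031/(4π·5.694×10^-5) = 14.4 W/m·K

k = 14.4 W/m·K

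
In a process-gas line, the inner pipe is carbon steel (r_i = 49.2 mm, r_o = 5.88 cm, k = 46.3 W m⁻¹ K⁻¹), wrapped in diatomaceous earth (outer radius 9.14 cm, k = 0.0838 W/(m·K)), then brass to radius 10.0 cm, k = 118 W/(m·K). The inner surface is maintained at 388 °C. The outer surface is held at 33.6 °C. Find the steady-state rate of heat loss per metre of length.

Series thermal resistances, inner to outer:
  R'_carbon steel = ln(0.0588/0.0492)/(2πk) = 0.1782/(2π·46.3) = 6.127×10^-4 m·K/W
  R'_diatomaceous earth = ln(0.0914/0.0588)/(2πk) = 0.4411/(2π·0.0838) = 0.8378 m·K/W
  R'_brass = ln(0.100/0.0914)/(2πk) = 0.08992/(2π·118) = 1.213×10^-4 m·K/W
ΣR = 6.127×10^-4 + 0.8378 + 1.213×10^-4 = 0.8385 m·K/W
Q' = ΔT/ΣR = (388 °C − 33.6 °C)/0.8385 = 423 W/m

Q' = 423 W/m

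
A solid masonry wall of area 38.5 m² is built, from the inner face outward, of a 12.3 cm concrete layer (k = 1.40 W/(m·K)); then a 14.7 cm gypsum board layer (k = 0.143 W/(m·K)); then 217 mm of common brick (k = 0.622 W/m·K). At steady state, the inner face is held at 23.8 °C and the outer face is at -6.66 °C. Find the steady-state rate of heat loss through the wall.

Q = 801 W

Treat each layer as a resistance in series:
  R_concrete = L/(kA) = 0.123/(1.40·38.5) = 0.002282 K/W
  R_gypsum board = L/(kA) = 0.147/(0.143·38.5) = 0.02670 K/W
  R_common brick = L/(kA) = 0.217/(0.622·38.5) = 0.009062 K/W
ΣR = 0.002282 + 0.02670 + 0.009062 = 0.03804 K/W
Q = ΔT/ΣR = (23.8 °C − -6.66 °C)/0.03804 = 801 W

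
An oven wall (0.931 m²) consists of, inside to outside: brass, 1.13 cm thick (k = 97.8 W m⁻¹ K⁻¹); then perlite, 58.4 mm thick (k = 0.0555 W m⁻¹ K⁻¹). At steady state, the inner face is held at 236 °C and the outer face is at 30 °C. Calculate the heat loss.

Resistance network (inner→outer):
  R_brass = L/(kA) = 0.0113/(97.8·0.931) = 1.241×10^-4 K/W
  R_perlite = L/(kA) = 0.0584/(0.0555·0.931) = 1.130 K/W
ΣR = 1.241×10^-4 + 1.130 = 1.130 K/W
Q = ΔT/ΣR = (236 °C − 30 °C)/1.130 = 182 W

Q = 182 W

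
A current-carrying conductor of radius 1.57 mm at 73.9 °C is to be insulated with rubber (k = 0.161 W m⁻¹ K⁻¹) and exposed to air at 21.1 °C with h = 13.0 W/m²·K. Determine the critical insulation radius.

r_cr = 1.24 cm

For a cylinder, r_cr = k_ins/h = 0.161/13.0 = 0.0124 m = 1.24 cm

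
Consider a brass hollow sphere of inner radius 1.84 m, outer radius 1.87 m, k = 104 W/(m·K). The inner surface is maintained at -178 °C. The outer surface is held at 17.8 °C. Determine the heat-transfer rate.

Q = 4πk·ΔT/(1/r₁ − 1/r₂) = 4π × 104 × 195.8 / (1/1.84 − 1/1.87) = 2.93×10^7 W

Q = 2.93×10^7 W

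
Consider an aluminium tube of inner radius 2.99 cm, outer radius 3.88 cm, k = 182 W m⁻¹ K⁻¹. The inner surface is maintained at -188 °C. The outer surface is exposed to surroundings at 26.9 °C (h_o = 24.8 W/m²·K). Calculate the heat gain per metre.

Q' = 1300 W/m

Resistance network (inner→outer):
  R'_aluminium = ln(0.0388/0.0299)/(2πk) = 0.2606/(2π·182) = 2.279×10^-4 m·K/W
  R'_conv,out = 1/(2πr h) = 1/(2π·0.0388·24.8) = 0.1654 m·K/W
ΣR = 2.279×10^-4 + 0.1654 = 0.1656 m·K/W
Q' = ΔT/ΣR = (-188 °C − 26.9 °C)/0.1656 = -1300 W/m
(Negative Q' ⇒ heat flows inward; heat gain = 1300 W/m.)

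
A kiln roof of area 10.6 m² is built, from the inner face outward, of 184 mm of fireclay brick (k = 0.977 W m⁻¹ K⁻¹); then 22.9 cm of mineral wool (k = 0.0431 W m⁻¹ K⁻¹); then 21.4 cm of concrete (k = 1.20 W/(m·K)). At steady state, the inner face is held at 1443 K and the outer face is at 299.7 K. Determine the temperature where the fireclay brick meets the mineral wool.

T = 1405 K

Treat each layer as a resistance in series:
  R_fireclay brick = L/(kA) = 0.184/(0.977·10.6) = 0.01777 K/W
  R_mineral wool = L/(kA) = 0.229/(0.0431·10.6) = 0.5012 K/W
  R_concrete = L/(kA) = 0.214/(1.20·10.6) = 0.01682 K/W
ΣR = 0.01777 + 0.5012 + 0.01682 = 0.5358 K/W
Q = ΔT/ΣR = (1443 K − 299.7 K)/0.5358 = 2134 W
From the inner boundary to the fireclay brick/mineral wool interface, ΣR_partial = 0.01777 K/W.
T_interface = T_in − Q·ΣR_partial = 1443 K − (2134)(0.01777) = 1405 K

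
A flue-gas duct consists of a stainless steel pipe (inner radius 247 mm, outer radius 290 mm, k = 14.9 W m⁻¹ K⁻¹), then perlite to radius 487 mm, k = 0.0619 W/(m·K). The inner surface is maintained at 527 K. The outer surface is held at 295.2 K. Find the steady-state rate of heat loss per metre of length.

Q' = 174 W/m

Series thermal resistances, inner to outer:
  R'_stainless steel = ln(0.290/0.247)/(2πk) = 0.1605/(2π·14.9) = 0.001714 m·K/W
  R'_perlite = ln(0.487/0.290)/(2πk) = 0.5184/(2π·0.0619) = 1.333 m·K/W
ΣR = 0.001714 + 1.333 = 1.335 m·K/W
Q' = ΔT/ΣR = (527 K − 295.2 K)/1.335 = 174 W/m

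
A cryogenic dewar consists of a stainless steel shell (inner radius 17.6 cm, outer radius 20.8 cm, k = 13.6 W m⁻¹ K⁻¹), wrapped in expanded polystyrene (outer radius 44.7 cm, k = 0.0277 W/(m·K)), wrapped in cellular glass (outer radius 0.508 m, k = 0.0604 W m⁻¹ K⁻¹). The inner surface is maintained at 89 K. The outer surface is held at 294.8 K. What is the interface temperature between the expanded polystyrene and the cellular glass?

T = 285.4 K

Treat each layer as a resistance in series:
  R_stainless steel = (1/0.176 − 1/0.208)/(4πk) = 0.8741/(4π·13.6) = 0.005115 K/W
  R_expanded polystyrene = (1/0.208 − 1/0.447)/(4πk) = 2.571/(4π·0.0277) = 7.385 K/W
  R_cellular glass = (1/0.447 − 1/0.508)/(4πk) = 0.2686/(4π·0.0604) = 0.3539 K/W
ΣR = 0.005115 + 7.385 + 0.3539 = 7.744 K/W
Q = ΔT/ΣR = (89 K − 294.8 K)/7.744 = -26.58 W
From the inner boundary to the expanded polystyrene/cellular glass interface, ΣR_partial = 7.390 K/W.
T_interface = T_in − Q·ΣR_partial = 89 K − (-26.58)(7.390) = 285.4 K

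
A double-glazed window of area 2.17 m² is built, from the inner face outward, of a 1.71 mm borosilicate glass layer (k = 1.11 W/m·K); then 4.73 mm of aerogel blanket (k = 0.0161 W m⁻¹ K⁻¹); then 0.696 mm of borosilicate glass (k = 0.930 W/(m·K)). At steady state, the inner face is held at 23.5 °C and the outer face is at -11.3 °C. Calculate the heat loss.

Q = 255 W

Treat each layer as a resistance in series:
  R_borosilicate glass = L/(kA) = 0.00171/(1.11·2.17) = 7.099×10^-4 K/W
  R_aerogel blanket = L/(kA) = 0.00473/(0.0161·2.17) = 0.1354 K/W
  R_borosilicate glass = L/(kA) = 6.96×10^-4/(0.930·2.17) = 3.449×10^-4 K/W
ΣR = 7.099×10^-4 + 0.1354 + 3.449×10^-4 = 0.1365 K/W
Q = ΔT/ΣR = (23.5 °C − -11.3 °C)/0.1365 = 255 W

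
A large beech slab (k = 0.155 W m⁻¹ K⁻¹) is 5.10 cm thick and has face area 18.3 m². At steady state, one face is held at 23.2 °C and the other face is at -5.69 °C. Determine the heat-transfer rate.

Q = 1610 W

Q = kA·ΔT/L = 0.155 × 18.3 × |23.2 °C − -5.69 °C| / 0.0510 = 1610 W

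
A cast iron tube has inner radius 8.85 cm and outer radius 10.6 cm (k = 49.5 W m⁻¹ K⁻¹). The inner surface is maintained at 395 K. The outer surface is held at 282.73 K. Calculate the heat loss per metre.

Q' = 2πk·ΔT/ln(r₂/r₁) = 2π × 49.5 × 112.27 / ln(0.106/0.0885) = 1.94×10^5 W/m

Q' = 194 kW/m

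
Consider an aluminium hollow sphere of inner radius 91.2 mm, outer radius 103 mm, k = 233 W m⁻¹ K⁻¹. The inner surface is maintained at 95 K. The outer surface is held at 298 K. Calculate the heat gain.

Q = 4πk·ΔT/(1/r₁ − 1/r₂) = 4π × 233 × 203 / (1/0.0912 − 1/0.103) = 4.73×10^5 W

Q = 473 kW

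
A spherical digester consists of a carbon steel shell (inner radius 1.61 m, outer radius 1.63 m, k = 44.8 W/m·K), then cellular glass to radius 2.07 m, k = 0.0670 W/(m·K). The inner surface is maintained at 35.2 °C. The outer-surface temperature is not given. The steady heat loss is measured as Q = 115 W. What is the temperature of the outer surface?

Sum the resistances:
  R_carbon steel = (1/1.61 − 1/1.63)/(4πk) = 0.007621/(4π·44.8) = 1.354×10^-5 K/W
  R_cellular glass = (1/1.63 − 1/2.07)/(4πk) = 0.1304/(4π·0.0670) = 0.1549 K/W
ΣR = 0.1549 K/W
ΔT = Q·ΣR = 115 × 0.1549 = 17.81 K
Heat flows outward, so T_out = T_in − ΔT = 35.2 − 17.81 = 17.4 °C

T_out = 17.4 °C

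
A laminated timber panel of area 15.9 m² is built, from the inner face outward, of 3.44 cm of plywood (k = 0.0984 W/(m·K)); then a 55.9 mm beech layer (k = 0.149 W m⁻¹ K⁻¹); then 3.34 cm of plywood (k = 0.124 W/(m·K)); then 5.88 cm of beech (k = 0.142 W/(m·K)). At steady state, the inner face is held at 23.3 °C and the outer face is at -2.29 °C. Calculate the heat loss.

Resistance network (inner→outer):
  R_plywood = L/(kA) = 0.0344/(0.0984·15.9) = 0.02199 K/W
  R_beech = L/(kA) = 0.0559/(0.149·15.9) = 0.02360 K/W
  R_plywood = L/(kA) = 0.0334/(0.124·15.9) = 0.01694 K/W
  R_beech = L/(kA) = 0.0588/(0.142·15.9) = 0.02604 K/W
ΣR = 0.02199 + 0.02360 + 0.01694 + 0.02604 = 0.08857 K/W
Q = ΔT/ΣR = (23.3 °C − -2.29 °C)/0.08857 = 289 W

Q = 289 W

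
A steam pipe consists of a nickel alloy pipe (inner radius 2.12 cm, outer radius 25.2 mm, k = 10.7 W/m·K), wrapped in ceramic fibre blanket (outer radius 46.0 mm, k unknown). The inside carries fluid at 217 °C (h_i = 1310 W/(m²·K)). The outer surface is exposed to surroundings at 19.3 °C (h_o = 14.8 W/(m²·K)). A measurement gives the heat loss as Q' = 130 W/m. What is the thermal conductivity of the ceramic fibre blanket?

ΣR = ΔT/Q' = |217 − 19.3|/130 = 1.521 m·K/W
Known resistances:
  R'_conv,in = 1/(2πr h) = 1/(2π·0.0212·1310) = 0.005731 m·K/W
  R'_nickel alloy = ln(0.0252/0.0212)/(2πk) = 0.1728/(2π·10.7) = 0.002571 m·K/W
  R'_conv,out = 1/(2πr h) = 1/(2π·0.0460·14.8) = 0.2338 m·K/W
R_ceramic fibre blanket = ΣR − ΣR_known = 1.521 − 0.2421 = 1.279 m·K/W
ln(r₂/r₁)/(2πk) = 1.279 ⇒ k = 0.6018/(2π·1.279) = 0.0749 W/m·K

k = 0.0749 W/m·K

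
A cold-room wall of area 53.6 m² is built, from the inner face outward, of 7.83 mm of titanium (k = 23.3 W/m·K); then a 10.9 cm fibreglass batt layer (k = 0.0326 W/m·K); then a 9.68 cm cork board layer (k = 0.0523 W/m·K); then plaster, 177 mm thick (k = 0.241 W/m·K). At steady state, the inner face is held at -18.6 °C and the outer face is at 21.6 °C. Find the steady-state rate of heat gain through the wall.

Q = 363 W

Treat each layer as a resistance in series:
  R_titanium = L/(kA) = 0.00783/(23.3·53.6) = 6.270×10^-6 K/W
  R_fibreglass batt = L/(kA) = 0.109/(0.0326·53.6) = 0.06238 K/W
  R_cork board = L/(kA) = 0.0968/(0.0523·53.6) = 0.03453 K/W
  R_plaster = L/(kA) = 0.177/(0.241·53.6) = 0.01370 K/W
ΣR = 6.270×10^-6 + 0.06238 + 0.03453 + 0.01370 = 0.1106 K/W
Q = ΔT/ΣR = (-18.6 °C − 21.6 °C)/0.1106 = -363 W
(Negative Q ⇒ heat flows inward; heat gain = 363 W.)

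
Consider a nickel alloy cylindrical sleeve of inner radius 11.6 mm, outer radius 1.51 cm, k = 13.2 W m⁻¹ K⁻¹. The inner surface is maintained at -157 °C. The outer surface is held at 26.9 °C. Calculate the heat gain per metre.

Q' = 2πk·ΔT/ln(r₂/r₁) = 2π × 13.2 × 183.9 / ln(0.0151/0.0116) = 57800 W/m

Q' = 57.8 kW/m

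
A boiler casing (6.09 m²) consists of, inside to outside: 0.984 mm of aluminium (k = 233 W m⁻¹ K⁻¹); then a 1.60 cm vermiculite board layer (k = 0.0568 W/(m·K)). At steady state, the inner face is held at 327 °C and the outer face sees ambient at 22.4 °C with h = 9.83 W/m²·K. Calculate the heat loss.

Q = 4.84 kW

Resistance network (inner→outer):
  R_aluminium = L/(kA) = 9.84×10^-4/(233·6.09) = 6.935×10^-7 K/W
  R_vermiculite board = L/(kA) = 0.0160/(0.0568·6.09) = 0.04625 K/W
  R_conv,out = 1/(hA) = 1/(9.83·6.09) = 0.01670 K/W
ΣR = 6.935×10^-7 + 0.04625 + 0.01670 = 0.06295 K/W
Q = ΔT/ΣR = (327 °C − 22.4 °C)/0.06295 = 4840 W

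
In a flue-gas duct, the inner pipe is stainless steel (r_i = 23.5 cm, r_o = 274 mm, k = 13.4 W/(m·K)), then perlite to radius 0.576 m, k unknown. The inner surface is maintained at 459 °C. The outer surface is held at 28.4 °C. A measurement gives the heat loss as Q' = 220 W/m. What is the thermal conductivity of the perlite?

ΣR = ΔT/Q' = |459 − 28.4|/220 = 1.957 m·K/W
Known resistances:
  R'_stainless steel = ln(0.274/0.235)/(2πk) = 0.1535/(2π·13.4) = 0.001824 m·K/W
R_perlite = ΣR − ΣR_known = 1.957 − 0.001824 = 1.955 m·K/W
ln(r₂/r₁)/(2πk) = 1.955 ⇒ k = 0.7430/(2π·1.955) = 0.0605 W/m·K

k = 0.0605 W/m·K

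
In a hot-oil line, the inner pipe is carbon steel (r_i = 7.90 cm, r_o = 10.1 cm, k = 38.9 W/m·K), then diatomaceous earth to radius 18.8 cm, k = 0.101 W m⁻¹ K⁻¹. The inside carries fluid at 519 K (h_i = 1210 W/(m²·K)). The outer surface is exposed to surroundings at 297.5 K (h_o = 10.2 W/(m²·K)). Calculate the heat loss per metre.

Q' = 208 W/m

Series thermal resistances, inner to outer:
  R'_conv,in = 1/(2πr h) = 1/(2π·0.0790·1210) = 0.001665 m·K/W
  R'_carbon steel = ln(0.101/0.0790)/(2πk) = 0.2457/(2π·38.9) = 0.001005 m·K/W
  R'_diatomaceous earth = ln(0.188/0.101)/(2πk) = 0.6213/(2π·0.101) = 0.9791 m·K/W
  R'_conv,out = 1/(2πr h) = 1/(2π·0.188·10.2) = 0.08300 m·K/W
ΣR = 0.001665 + 0.001005 + 0.9791 + 0.08300 = 1.065 m·K/W
Q' = ΔT/ΣR = (519 K − 297.5 K)/1.065 = 208 W/m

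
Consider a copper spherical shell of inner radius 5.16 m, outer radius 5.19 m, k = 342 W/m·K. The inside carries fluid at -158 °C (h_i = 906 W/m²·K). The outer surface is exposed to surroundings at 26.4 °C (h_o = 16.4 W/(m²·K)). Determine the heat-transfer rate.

Q = 1.00×10^6 W

Resistance network (inner→outer):
  R_conv,in = 1/(4πr²h) = 1/(4π·5.16²·906) = 3.299×10^-6 K/W
  R_copper = (1/5.16 − 1/5.19)/(4πk) = 0.001120/(4π·342) = 2.607×10^-7 K/W
  R_conv,out = 1/(4πr²h) = 1/(4π·5.19²·16.4) = 1.801×10^-4 K/W
ΣR = 3.299×10^-6 + 2.607×10^-7 + 1.801×10^-4 = 1.837×10^-4 K/W
Q = ΔT/ΣR = (-158 °C − 26.4 °C)/1.837×10^-4 = -1.00×10^6 W
(Negative Q ⇒ heat flows inward; heat gain = 1.00×10^6 W.)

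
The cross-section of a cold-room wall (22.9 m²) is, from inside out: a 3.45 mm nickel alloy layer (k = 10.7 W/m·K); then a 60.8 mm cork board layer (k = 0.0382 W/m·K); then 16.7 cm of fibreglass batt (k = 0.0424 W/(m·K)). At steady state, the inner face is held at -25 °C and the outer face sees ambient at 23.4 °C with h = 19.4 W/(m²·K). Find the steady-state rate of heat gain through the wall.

Series thermal resistances, inner to outer:
  R_nickel alloy = L/(kA) = 0.00345/(10.7·22.9) = 1.408×10^-5 K/W
  R_cork board = L/(kA) = 0.0608/(0.0382·22.9) = 0.06950 K/W
  R_fibreglass batt = L/(kA) = 0.167/(0.0424·22.9) = 0.1720 K/W
  R_conv,out = 1/(hA) = 1/(19.4·22.9) = 0.002251 K/W
ΣR = 1.408×10^-5 + 0.06950 + 0.1720 + 0.002251 = 0.2438 K/W
Q = ΔT/ΣR = (-25 °C − 23.4 °C)/0.2438 = -199 W
(Negative Q ⇒ heat flows inward; heat gain = 199 W.)

Q = 199 W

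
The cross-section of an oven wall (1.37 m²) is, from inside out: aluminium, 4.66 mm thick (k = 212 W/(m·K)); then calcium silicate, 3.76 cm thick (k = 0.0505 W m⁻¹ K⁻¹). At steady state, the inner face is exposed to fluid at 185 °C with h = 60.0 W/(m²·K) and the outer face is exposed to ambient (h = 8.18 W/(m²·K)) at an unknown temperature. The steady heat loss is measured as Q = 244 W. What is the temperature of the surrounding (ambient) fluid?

Sum the resistances:
  R_conv,in = 1/(hA) = 1/(60.0·1.37) = 0.01217 K/W
  R_aluminium = L/(kA) = 0.00466/(212·1.37) = 1.604×10^-5 K/W
  R_calcium silicate = L/(kA) = 0.0376/(0.0505·1.37) = 0.5435 K/W
  R_conv,out = 1/(hA) = 1/(8.18·1.37) = 0.08923 K/W
ΣR = 0.6449 K/W
ΔT = Q·ΣR = 244 × 0.6449 = 157.4 K
Heat flows outward, so T_out = T_in − ΔT = 185 − 157.4 = 27.6 °C

T_out = 27.6 °C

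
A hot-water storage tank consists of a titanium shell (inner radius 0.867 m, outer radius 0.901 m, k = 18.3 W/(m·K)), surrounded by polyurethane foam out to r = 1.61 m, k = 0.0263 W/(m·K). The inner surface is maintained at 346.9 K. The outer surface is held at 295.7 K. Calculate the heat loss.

Treat each layer as a resistance in series:
  R_titanium = (1/0.867 − 1/0.901)/(4πk) = 0.04352/(4π·18.3) = 1.893×10^-4 K/W
  R_polyurethane foam = (1/0.901 − 1/1.61)/(4πk) = 0.4888/(4π·0.0263) = 1.479 K/W
ΣR = 1.893×10^-4 + 1.479 = 1.479 K/W
Q = ΔT/ΣR = (346.9 K − 295.7 K)/1.479 = 34.6 W

Q = 34.6 W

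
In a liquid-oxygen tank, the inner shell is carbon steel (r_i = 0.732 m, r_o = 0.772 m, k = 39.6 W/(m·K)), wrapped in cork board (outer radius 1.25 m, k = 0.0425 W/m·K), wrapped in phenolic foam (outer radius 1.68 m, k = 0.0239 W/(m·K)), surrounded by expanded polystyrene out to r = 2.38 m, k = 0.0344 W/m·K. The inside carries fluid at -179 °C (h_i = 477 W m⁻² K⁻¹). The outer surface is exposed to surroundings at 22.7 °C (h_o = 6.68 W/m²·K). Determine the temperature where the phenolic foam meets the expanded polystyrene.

Series thermal resistances, inner to outer:
  R_conv,in = 1/(4πr²h) = 1/(4π·0.732²·477) = 3.114×10^-4 K/W
  R_carbon steel = (1/0.732 − 1/0.772)/(4πk) = 0.07078/(4π·39.6) = 1.422×10^-4 K/W
  R_cork board = (1/0.772 − 1/1.25)/(4πk) = 0.4953/(4π·0.0425) = 0.9275 K/W
  R_phenolic foam = (1/1.25 − 1/1.68)/(4πk) = 0.2048/(4π·0.0239) = 0.6818 K/W
  R_expanded polystyrene = (1/1.68 − 1/2.38)/(4πk) = 0.1751/(4π·0.0344) = 0.4050 K/W
  R_conv,out = 1/(4πr²h) = 1/(4π·2.38²·6.68) = 0.002103 K/W
ΣR = 3.114×10^-4 + 1.422×10^-4 + 0.9275 + 0.6818 + 0.4050 + 0.002103 = 2.017 K/W
Q = ΔT/ΣR = (-179 °C − 22.7 °C)/2.017 = -100.0 W
From the inner boundary to the phenolic foam/expanded polystyrene interface, ΣR_partial = 1.610 K/W.
T_interface = T_in − Q·ΣR_partial = -179 °C − (-100.0)(1.610) = -18.0 °C

T = -18.0 °C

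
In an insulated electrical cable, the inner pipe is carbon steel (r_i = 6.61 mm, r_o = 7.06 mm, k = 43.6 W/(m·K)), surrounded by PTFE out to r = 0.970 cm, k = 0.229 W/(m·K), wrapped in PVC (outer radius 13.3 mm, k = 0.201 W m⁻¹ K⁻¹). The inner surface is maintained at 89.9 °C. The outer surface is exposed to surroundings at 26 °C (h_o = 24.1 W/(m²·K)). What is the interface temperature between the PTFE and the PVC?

Series thermal resistances, inner to outer:
  R'_carbon steel = ln(0.00706/0.00661)/(2πk) = 0.06586/(2π·43.6) = 2.404×10^-4 m·K/W
  R'_PTFE = ln(0.00970/0.00706)/(2πk) = 0.3177/(2π·0.229) = 0.2208 m·K/W
  R'_PVC = ln(0.0133/0.00970)/(2πk) = 0.3156/(2π·0.201) = 0.2499 m·K/W
  R'_conv,out = 1/(2πr h) = 1/(2π·0.0133·24.1) = 0.4965 m·K/W
ΣR = 2.404×10^-4 + 0.2208 + 0.2499 + 0.4965 = 0.9674 m·K/W
Q' = ΔT/ΣR = (89.9 °C − 26 °C)/0.9674 = 66.05 W/m
From the inner boundary to the PTFE/PVC interface, ΣR_partial = 0.2210 m·K/W.
T_interface = T_in − Q'·ΣR_partial = 89.9 °C − (66.05)(0.2210) = 75.3 °C

T = 75.3 °C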